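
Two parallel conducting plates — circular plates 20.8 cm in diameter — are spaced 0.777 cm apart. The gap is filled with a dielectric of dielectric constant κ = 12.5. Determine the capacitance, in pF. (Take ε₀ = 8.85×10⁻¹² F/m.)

A = π(20.8/2 cm)² = 3.40×10⁻² m².
C = κε₀A/d = 12.5 × 8.85×10⁻¹² × 3.40×10⁻² / 7.77×10⁻³ = 4.84×10⁻¹⁰ F.

484 pF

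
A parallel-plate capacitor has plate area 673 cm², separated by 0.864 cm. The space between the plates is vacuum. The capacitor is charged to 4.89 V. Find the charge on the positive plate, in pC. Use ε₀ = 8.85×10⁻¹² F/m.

337 pC

A = 673 cm² = 6.73×10⁻² m².
C = ε₀A/d = 8.85×10⁻¹² × 6.73×10⁻² / 8.64×10⁻³ = 6.89×10⁻¹¹ F.
Q = CV = 6.89×10⁻¹¹ × 4.89 = 3.37×10⁻¹⁰ C.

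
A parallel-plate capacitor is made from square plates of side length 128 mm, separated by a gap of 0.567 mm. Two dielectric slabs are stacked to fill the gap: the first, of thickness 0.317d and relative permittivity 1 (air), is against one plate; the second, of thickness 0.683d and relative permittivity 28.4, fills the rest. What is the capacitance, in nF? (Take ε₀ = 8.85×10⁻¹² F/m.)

0.750 nF

A = (128 mm)² = 1.64×10⁻² m².
Stacked slabs ⇒ two capacitors in series, each with the full plate area.
C₁ = κ₁ε₀A/d₁ = 1.00 × 8.85×10⁻¹² × 1.64×10⁻² / 1.80×10⁻⁴ = 8.07×10⁻¹⁰ F.
C₂ = κ₂ε₀A/d₂ = 28.4 × 8.85×10⁻¹² × 1.64×10⁻² / 3.87×10⁻⁴ = 1.06×10⁻⁸ F.
C = (1/C₁ + 1/C₂)⁻¹ = 7.50×10⁻¹⁰ F.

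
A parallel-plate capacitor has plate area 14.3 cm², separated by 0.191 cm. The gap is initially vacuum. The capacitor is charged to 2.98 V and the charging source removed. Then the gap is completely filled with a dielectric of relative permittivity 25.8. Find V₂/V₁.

Isolated ⇒ Q is held fixed.
C₂ = 25.8 C₁ and V = Q/C, so V₂/V₁ = C₁/C₂ = 0.0388.

V₂/V₁ ≈ 0.0388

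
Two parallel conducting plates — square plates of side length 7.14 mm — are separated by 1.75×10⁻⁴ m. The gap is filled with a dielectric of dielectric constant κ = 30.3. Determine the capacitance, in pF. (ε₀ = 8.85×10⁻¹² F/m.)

78.1 pF

A = (7.14 mm)² = 5.10×10⁻⁵ m².
C = κε₀A/d = 30.3 × 8.85×10⁻¹² × 5.10×10⁻⁵ / 1.75×10⁻⁴ = 7.81×10⁻¹¹ F.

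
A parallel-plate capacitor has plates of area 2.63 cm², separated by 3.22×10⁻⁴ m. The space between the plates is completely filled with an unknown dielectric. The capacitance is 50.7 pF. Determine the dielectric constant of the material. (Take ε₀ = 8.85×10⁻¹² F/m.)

A = 2.63 cm² = 2.63×10⁻⁴ m².
κ = Cd/(ε₀A) = 5.07×10⁻¹¹ × 3.22×10⁻⁴ / (8.85×10⁻¹² × 2.63×10⁻⁴) = 7.01.

7.01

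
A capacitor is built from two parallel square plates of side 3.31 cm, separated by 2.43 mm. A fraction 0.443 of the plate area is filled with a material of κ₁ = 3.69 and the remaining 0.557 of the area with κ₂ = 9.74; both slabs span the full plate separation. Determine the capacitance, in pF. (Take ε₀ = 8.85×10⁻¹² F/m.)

28.2 pF

A = (3.31 cm)² = 1.10×10⁻³ m².
Side-by-side slabs ⇒ two capacitors in parallel, each spanning the full gap.
C₁ = κ₁ε₀A₁/d = 3.69 × 8.85×10⁻¹² × 4.85×10⁻⁴ / 2.43×10⁻³ = 6.52×10⁻¹² F.
C₂ = κ₂ε₀A₂/d = 9.74 × 8.85×10⁻¹² × 6.10×10⁻⁴ / 2.43×10⁻³ = 2.16×10⁻¹¹ F.
C = C₁ + C₂ = 2.82×10⁻¹¹ F.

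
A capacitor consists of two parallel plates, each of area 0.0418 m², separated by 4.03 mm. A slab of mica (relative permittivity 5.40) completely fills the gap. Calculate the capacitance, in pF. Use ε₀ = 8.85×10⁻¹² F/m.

C = κε₀A/d = 5.40 × 8.85×10⁻¹² × 4.18×10⁻² / 4.03×10⁻³ = 4.96×10⁻¹⁰ F.

496 pF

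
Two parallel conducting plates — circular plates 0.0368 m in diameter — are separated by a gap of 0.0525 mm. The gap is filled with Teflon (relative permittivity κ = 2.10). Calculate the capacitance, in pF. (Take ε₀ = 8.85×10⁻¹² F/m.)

A = π(0.0368/2 m)² = 1.06×10⁻³ m².
C = κε₀A/d = 2.10 × 8.85×10⁻¹² × 1.06×10⁻³ / 5.25×10⁻⁵ = 3.77×10⁻¹⁰ F.

C ≈ 377 pF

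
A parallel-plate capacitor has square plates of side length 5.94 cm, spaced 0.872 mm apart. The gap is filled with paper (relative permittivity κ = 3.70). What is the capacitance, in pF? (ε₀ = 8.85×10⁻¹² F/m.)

A = (5.94 cm)² = 3.53×10⁻³ m².
C = κε₀A/d = 3.70 × 8.85×10⁻¹² × 3.53×10⁻³ / 8.72×10⁻⁴ = 1.32×10⁻¹⁰ F.

132 pF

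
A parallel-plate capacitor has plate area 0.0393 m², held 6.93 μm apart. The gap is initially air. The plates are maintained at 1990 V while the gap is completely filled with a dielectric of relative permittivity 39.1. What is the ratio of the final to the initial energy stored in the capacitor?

39.1

Battery connected ⇒ V is held fixed.
C₂ = 39.1 C₁ and U = ½CV², so U₂/U₁ = C₂/C₁ = 39.1.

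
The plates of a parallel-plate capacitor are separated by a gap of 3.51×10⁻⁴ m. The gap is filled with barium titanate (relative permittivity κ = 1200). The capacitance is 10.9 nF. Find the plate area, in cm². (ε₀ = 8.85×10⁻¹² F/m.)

A = Cd/(κε₀) = 1.09×10⁻⁸ × 3.51×10⁻⁴ / (1200 × 8.85×10⁻¹²) = 3.60×10⁻⁴ m².

A ≈ 3.60 cm²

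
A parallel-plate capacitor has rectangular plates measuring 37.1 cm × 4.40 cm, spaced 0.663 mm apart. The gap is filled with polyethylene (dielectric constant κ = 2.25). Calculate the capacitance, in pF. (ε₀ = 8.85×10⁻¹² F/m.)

A = 37.1 × 4.40 cm² = 1.63×10⁻² m².
C = κε₀A/d = 2.25 × 8.85×10⁻¹² × 1.63×10⁻² / 6.63×10⁻⁴ = 4.90×10⁻¹⁰ F.

490 pF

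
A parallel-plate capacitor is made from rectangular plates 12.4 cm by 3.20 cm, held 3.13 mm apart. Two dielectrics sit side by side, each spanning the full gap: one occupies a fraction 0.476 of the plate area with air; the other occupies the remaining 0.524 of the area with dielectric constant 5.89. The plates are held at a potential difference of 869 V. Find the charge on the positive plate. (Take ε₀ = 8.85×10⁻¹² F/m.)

Q ≈ 34.7 nC

A = 12.4 × 3.20 cm² = 3.97×10⁻³ m².
Side-by-side slabs ⇒ two capacitors in parallel, each spanning the full gap.
C₁ = κ₁ε₀A₁/d = 1.00 × 8.85×10⁻¹² × 1.89×10⁻³ / 3.13×10⁻³ = 5.34×10⁻¹² F.
C₂ = κ₂ε₀A₂/d = 5.89 × 8.85×10⁻¹² × 2.08×10⁻³ / 3.13×10⁻³ = 3.46×10⁻¹¹ F.
C = C₁ + C₂ = 4.00×10⁻¹¹ F.
Q = CV = 4.00×10⁻¹¹ × 869 = 3.47×10⁻⁸ C.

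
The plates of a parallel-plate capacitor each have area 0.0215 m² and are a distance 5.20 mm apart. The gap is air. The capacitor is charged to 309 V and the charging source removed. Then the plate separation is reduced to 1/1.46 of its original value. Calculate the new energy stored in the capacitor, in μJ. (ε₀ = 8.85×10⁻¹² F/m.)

Initially C₁ = ε₀A/d = 8.85×10⁻¹² × 2.15×10⁻² / 5.20×10⁻³ = 3.66×10⁻¹¹ F.
U₁ = 1.75×10⁻⁶ J.
Isolated ⇒ Q is held fixed. C₂ = 1.46 C₁ and U = Q²/(2C), so U₂/U₁ = C₁/C₂ = 0.685.
U₂ = 0.685 × 1.75×10⁻⁶ = 1.20×10⁻⁶ J.

1.20 μJ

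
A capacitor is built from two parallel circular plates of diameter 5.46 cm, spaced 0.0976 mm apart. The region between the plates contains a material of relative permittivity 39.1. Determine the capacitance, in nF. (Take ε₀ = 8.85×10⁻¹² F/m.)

C ≈ 8.30 nF

A = π(5.46/2 cm)² = 2.34×10⁻³ m².
C = κε₀A/d = 39.1 × 8.85×10⁻¹² × 2.34×10⁻³ / 9.76×10⁻⁵ = 8.30×10⁻⁹ F.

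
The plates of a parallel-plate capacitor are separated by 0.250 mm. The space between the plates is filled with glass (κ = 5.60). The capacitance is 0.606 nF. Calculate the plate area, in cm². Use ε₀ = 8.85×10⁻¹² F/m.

A = Cd/(κε₀) = 6.06×10⁻¹⁰ × 2.50×10⁻⁴ / (5.60 × 8.85×10⁻¹²) = 3.06×10⁻³ m².

30.6 cm²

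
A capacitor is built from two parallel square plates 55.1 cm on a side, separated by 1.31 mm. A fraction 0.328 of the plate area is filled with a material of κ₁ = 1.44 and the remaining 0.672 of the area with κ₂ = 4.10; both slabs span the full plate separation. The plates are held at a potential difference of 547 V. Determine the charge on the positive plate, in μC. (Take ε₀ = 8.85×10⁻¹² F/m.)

A = (55.1 cm)² = 0.304 m².
Side-by-side slabs ⇒ two capacitors in parallel, each spanning the full gap.
C₁ = κ₁ε₀A₁/d = 1.44 × 8.85×10⁻¹² × 9.96×10⁻² / 1.31×10⁻³ = 9.69×10⁻¹⁰ F.
C₂ = κ₂ε₀A₂/d = 4.10 × 8.85×10⁻¹² × 0.204 / 1.31×10⁻³ = 5.65×10⁻⁹ F.
C = C₁ + C₂ = 6.62×10⁻⁹ F.
Q = CV = 6.62×10⁻⁹ × 547 = 3.62×10⁻⁶ C.

Q ≈ 3.62 μC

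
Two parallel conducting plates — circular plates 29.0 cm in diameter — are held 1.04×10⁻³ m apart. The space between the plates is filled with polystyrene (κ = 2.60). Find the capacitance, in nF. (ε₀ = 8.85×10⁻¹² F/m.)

1.46 nF

A = π(29.0/2 cm)² = 6.61×10⁻² m².
C = κε₀A/d = 2.60 × 8.85×10⁻¹² × 6.61×10⁻² / 1.04×10⁻³ = 1.46×10⁻⁹ F.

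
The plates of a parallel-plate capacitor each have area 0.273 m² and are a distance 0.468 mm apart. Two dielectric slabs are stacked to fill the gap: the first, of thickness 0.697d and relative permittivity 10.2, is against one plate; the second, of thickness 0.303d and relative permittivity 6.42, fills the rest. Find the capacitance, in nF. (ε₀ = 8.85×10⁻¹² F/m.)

44.7 nF

Stacked slabs ⇒ two capacitors in series, each with the full plate area.
C₁ = κ₁ε₀A/d₁ = 10.2 × 8.85×10⁻¹² × 0.273 / 3.26×10⁻⁴ = 7.55×10⁻⁸ F.
C₂ = κ₂ε₀A/d₂ = 6.42 × 8.85×10⁻¹² × 0.273 / 1.42×10⁻⁴ = 1.09×10⁻⁷ F.
C = (1/C₁ + 1/C₂)⁻¹ = 4.47×10⁻⁸ F.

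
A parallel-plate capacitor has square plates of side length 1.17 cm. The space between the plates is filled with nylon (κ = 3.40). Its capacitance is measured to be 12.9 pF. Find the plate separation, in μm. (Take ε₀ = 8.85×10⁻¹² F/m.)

A = (1.17 cm)² = 1.37×10⁻⁴ m².
d = κε₀A/C = 3.40 × 8.85×10⁻¹² × 1.37×10⁻⁴ / 1.29×10⁻¹¹ = 3.19×10⁻⁴ m.

d ≈ 319 μm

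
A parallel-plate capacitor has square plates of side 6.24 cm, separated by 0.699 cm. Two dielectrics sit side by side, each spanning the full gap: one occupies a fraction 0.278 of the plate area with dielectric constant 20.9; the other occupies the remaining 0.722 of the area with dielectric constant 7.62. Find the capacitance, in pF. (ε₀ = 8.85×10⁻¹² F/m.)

55.8 pF

A = (6.24 cm)² = 3.89×10⁻³ m².
Side-by-side slabs ⇒ two capacitors in parallel, each spanning the full gap.
C₁ = κ₁ε₀A₁/d = 20.9 × 8.85×10⁻¹² × 1.08×10⁻³ / 6.99×10⁻³ = 2.86×10⁻¹¹ F.
C₂ = κ₂ε₀A₂/d = 7.62 × 8.85×10⁻¹² × 2.81×10⁻³ / 6.99×10⁻³ = 2.71×10⁻¹¹ F.
C = C₁ + C₂ = 5.58×10⁻¹¹ F.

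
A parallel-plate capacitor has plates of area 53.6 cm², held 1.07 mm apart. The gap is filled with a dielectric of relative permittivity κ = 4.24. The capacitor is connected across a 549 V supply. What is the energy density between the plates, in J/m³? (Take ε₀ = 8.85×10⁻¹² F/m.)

E = V/d = 549 / 1.07×10⁻³ = 5.13×10⁵ V/m.
u = ½κε₀E² = ½ × 4.24 × 8.85×10⁻¹² × (5.13×10⁵)² = 4.94 J/m³.

4.94 J/m³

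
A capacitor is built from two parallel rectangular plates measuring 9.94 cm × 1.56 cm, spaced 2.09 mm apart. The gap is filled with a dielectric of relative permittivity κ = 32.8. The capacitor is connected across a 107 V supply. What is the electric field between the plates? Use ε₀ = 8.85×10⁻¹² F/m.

51.2 kV/m

E = V/d = 107 / 2.09×10⁻³ = 5.12×10⁴ V/m.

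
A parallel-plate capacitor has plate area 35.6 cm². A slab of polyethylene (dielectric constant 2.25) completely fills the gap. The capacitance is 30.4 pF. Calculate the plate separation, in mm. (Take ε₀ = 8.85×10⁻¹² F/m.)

A = 35.6 cm² = 3.56×10⁻³ m².
d = κε₀A/C = 2.25 × 8.85×10⁻¹² × 3.56×10⁻³ / 3.04×10⁻¹¹ = 2.33×10⁻³ m.

d ≈ 2.33 mm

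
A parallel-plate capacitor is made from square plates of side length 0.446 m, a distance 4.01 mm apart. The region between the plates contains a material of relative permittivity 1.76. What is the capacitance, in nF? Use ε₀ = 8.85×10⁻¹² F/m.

0.773 nF

A = (0.446 m)² = 0.199 m².
C = κε₀A/d = 1.76 × 8.85×10⁻¹² × 0.199 / 4.01×10⁻³ = 7.73×10⁻¹⁰ F.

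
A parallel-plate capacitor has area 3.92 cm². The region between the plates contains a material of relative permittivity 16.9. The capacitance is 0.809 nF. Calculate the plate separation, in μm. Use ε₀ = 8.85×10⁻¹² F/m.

d ≈ 72.5 μm

A = 3.92 cm² = 3.92×10⁻⁴ m².
d = κε₀A/C = 16.9 × 8.85×10⁻¹² × 3.92×10⁻⁴ / 8.09×10⁻¹⁰ = 7.25×10⁻⁵ m.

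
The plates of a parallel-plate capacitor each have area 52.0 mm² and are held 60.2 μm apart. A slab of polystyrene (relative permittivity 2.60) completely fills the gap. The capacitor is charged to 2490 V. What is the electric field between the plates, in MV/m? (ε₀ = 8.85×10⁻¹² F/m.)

E = V/d = 2490 / 6.02×10⁻⁵ = 4.14×10⁷ V/m.

E ≈ 41.4 MV/m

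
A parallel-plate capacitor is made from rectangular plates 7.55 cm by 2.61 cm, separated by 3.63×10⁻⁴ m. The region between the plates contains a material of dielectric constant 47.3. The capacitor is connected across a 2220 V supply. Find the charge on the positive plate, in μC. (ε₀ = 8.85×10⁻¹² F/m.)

Q ≈ 5.04 μC

A = 7.55 × 2.61 cm² = 1.97×10⁻³ m².
C = κε₀A/d = 47.3 × 8.85×10⁻¹² × 1.97×10⁻³ / 3.63×10⁻⁴ = 2.27×10⁻⁹ F.
Q = CV = 2.27×10⁻⁹ × 2220 = 5.04×10⁻⁶ C.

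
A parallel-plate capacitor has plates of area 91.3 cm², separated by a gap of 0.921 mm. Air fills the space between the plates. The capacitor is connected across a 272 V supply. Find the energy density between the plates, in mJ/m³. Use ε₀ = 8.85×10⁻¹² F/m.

E = V/d = 272 / 9.21×10⁻⁴ = 2.95×10⁵ V/m.
u = ½ε₀E² = ½ × 8.85×10⁻¹² × (2.95×10⁵)² = 0.386 J/m³.

386 mJ/m³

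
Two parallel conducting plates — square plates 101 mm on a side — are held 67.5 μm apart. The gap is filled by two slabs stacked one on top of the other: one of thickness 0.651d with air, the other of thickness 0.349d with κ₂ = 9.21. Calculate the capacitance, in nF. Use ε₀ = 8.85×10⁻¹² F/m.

C ≈ 1.94 nF

A = (101 mm)² = 1.02×10⁻² m².
Stacked slabs ⇒ two capacitors in series, each with the full plate area.
C₁ = κ₁ε₀A/d₁ = 1.00 × 8.85×10⁻¹² × 1.02×10⁻² / 4.39×10⁻⁵ = 2.05×10⁻⁹ F.
C₂ = κ₂ε₀A/d₂ = 9.21 × 8.85×10⁻¹² × 1.02×10⁻² / 2.36×10⁻⁵ = 3.53×10⁻⁸ F.
C = (1/C₁ + 1/C₂)⁻¹ = 1.94×10⁻⁹ F.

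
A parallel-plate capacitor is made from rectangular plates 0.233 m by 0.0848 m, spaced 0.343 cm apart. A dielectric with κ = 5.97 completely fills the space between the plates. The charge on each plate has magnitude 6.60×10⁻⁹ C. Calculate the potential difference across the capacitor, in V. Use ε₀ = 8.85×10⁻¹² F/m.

A = 0.233 × 0.0848 m² = 1.98×10⁻² m².
C = κε₀A/d = 5.97 × 8.85×10⁻¹² × 1.98×10⁻² / 3.43×10⁻³ = 3.04×10⁻¹⁰ F.
V = Q/C = 6.60×10⁻⁹ / 3.04×10⁻¹⁰ = 21.7 V.

21.7 V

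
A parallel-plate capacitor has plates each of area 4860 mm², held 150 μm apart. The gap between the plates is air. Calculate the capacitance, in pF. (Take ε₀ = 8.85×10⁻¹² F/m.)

287 pF

A = 4860 mm² = 4.86×10⁻³ m².
C = ε₀A/d = 8.85×10⁻¹² × 4.86×10⁻³ / 1.50×10⁻⁴ = 2.87×10⁻¹⁰ F.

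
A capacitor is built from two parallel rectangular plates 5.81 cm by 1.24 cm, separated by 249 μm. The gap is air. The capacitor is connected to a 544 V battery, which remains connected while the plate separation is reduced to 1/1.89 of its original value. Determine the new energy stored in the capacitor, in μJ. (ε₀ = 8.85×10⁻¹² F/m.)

A = 5.81 × 1.24 cm² = 7.20×10⁻⁴ m².
Initially C₁ = ε₀A/d = 8.85×10⁻¹² × 7.20×10⁻⁴ / 2.49×10⁻⁴ = 2.56×10⁻¹¹ F.
U₁ = 3.79×10⁻⁶ J.
Battery connected ⇒ V is held fixed. C₂ = 1.89 C₁ and U = ½CV², so U₂/U₁ = C₂/C₁ = 1.89.
U₂ = 1.89 × 3.79×10⁻⁶ = 7.16×10⁻⁶ J.

7.16 μJ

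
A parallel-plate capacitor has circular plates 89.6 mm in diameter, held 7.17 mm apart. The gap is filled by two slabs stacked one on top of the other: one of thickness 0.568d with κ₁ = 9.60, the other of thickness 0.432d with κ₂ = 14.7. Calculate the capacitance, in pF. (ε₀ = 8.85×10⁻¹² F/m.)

A = π(89.6/2 mm)² = 6.31×10⁻³ m².
Stacked slabs ⇒ two capacitors in series, each with the full plate area.
C₁ = κ₁ε₀A/d₁ = 9.60 × 8.85×10⁻¹² × 6.31×10⁻³ / 4.07×10⁻³ = 1.32×10⁻¹⁰ F.
C₂ = κ₂ε₀A/d₂ = 14.7 × 8.85×10⁻¹² × 6.31×10⁻³ / 3.10×10⁻³ = 2.65×10⁻¹⁰ F.
C = (1/C₁ + 1/C₂)⁻¹ = 8.79×10⁻¹¹ F.

87.9 pF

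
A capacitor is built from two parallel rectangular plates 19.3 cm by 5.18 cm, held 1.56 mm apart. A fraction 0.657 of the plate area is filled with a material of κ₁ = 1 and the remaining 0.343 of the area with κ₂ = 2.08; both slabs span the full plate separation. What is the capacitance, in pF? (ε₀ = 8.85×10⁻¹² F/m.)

C ≈ 77.7 pF

A = 19.3 × 5.18 cm² = 10.00×10⁻³ m².
Side-by-side slabs ⇒ two capacitors in parallel, each spanning the full gap.
C₁ = κ₁ε₀A₁/d = 1.00 × 8.85×10⁻¹² × 6.57×10⁻³ / 1.56×10⁻³ = 3.73×10⁻¹¹ F.
C₂ = κ₂ε₀A₂/d = 2.08 × 8.85×10⁻¹² × 3.43×10⁻³ / 1.56×10⁻³ = 4.05×10⁻¹¹ F.
C = C₁ + C₂ = 7.77×10⁻¹¹ F.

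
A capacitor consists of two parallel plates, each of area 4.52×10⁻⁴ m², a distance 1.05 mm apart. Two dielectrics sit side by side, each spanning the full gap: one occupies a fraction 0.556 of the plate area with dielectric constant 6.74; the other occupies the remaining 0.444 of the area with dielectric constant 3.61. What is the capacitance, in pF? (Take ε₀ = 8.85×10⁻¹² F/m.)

C ≈ 20.4 pF

Side-by-side slabs ⇒ two capacitors in parallel, each spanning the full gap.
C₁ = κ₁ε₀A₁/d = 6.74 × 8.85×10⁻¹² × 2.51×10⁻⁴ / 1.05×10⁻³ = 1.43×10⁻¹¹ F.
C₂ = κ₂ε₀A₂/d = 3.61 × 8.85×10⁻¹² × 2.01×10⁻⁴ / 1.05×10⁻³ = 6.11×10⁻¹² F.
C = C₁ + C₂ = 2.04×10⁻¹¹ F.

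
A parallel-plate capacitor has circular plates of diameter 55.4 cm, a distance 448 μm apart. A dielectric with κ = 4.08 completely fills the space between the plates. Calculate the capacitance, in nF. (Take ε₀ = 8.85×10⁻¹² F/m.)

A = π(55.4/2 cm)² = 0.241 m².
C = κε₀A/d = 4.08 × 8.85×10⁻¹² × 0.241 / 4.48×10⁻⁴ = 1.94×10⁻⁸ F.

C ≈ 19.4 nF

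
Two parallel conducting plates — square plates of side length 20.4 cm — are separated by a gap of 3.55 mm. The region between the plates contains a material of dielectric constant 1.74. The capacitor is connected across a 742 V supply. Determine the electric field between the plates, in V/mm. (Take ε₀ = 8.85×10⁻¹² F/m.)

E = V/d = 742 / 3.55×10⁻³ = 2.09×10⁵ V/m.

209 V/mm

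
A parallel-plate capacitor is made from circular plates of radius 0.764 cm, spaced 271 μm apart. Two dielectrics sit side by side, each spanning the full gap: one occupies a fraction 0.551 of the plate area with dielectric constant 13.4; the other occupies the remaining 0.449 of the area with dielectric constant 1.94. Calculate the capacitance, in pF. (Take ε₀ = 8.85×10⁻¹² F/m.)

A = π(0.764 cm)² = 1.83×10⁻⁴ m².
Side-by-side slabs ⇒ two capacitors in parallel, each spanning the full gap.
C₁ = κ₁ε₀A₁/d = 13.4 × 8.85×10⁻¹² × 1.01×10⁻⁴ / 2.71×10⁻⁴ = 4.42×10⁻¹¹ F.
C₂ = κ₂ε₀A₂/d = 1.94 × 8.85×10⁻¹² × 8.23×10⁻⁵ / 2.71×10⁻⁴ = 5.22×10⁻¹² F.
C = C₁ + C₂ = 4.94×10⁻¹¹ F.

C ≈ 49.4 pF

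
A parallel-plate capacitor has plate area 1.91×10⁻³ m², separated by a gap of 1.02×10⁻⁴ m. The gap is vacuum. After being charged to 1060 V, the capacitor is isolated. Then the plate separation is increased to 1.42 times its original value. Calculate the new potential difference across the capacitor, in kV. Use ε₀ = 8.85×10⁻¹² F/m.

Initially C₁ = ε₀A/d = 8.85×10⁻¹² × 1.91×10⁻³ / 1.02×10⁻⁴ = 1.66×10⁻¹⁰ F.
V₁ = 1.06×10³ V.
Isolated ⇒ Q is held fixed. C₂ = 0.704 C₁ and V = Q/C, so V₂/V₁ = C₁/C₂ = 1.42.
V₂ = 1.42 × 1.06×10³ = 1.51×10³ V.

1.51 kV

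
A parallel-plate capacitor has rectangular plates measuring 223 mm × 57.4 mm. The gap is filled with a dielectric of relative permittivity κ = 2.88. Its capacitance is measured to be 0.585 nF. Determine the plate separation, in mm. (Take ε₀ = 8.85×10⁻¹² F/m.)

0.558 mm

A = 223 × 57.4 mm² = 1.28×10⁻² m².
d = κε₀A/C = 2.88 × 8.85×10⁻¹² × 1.28×10⁻² / 5.85×10⁻¹⁰ = 5.58×10⁻⁴ m.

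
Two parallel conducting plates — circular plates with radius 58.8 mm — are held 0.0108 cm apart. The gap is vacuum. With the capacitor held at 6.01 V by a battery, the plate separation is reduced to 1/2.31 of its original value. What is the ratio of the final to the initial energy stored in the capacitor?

Battery connected ⇒ V is held fixed.
C₂ = 2.31 C₁ and U = ½CV², so U₂/U₁ = C₂/C₁ = 2.31.

U₂/U₁ ≈ 2.31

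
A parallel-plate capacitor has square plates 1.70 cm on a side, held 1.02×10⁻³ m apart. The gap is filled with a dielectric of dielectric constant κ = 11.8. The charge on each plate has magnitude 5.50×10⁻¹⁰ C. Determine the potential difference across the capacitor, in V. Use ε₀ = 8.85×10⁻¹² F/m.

A = (1.70 cm)² = 2.89×10⁻⁴ m².
C = κε₀A/d = 11.8 × 8.85×10⁻¹² × 2.89×10⁻⁴ / 1.02×10⁻³ = 2.96×10⁻¹¹ F.
V = Q/C = 5.50×10⁻¹⁰ / 2.96×10⁻¹¹ = 18.6 V.

18.6 V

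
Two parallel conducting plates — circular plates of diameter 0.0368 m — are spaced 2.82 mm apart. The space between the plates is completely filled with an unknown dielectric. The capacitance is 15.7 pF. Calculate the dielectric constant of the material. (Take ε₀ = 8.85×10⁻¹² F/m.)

κ ≈ 4.70

A = π(0.0368/2 m)² = 1.06×10⁻³ m².
κ = Cd/(ε₀A) = 1.57×10⁻¹¹ × 2.82×10⁻³ / (8.85×10⁻¹² × 1.06×10⁻³) = 4.70.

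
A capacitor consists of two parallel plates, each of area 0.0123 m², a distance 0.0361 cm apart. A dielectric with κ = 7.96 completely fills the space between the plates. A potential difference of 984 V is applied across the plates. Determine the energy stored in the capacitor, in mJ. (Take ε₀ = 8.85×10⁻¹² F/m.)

1.16 mJ

C = κε₀A/d = 7.96 × 8.85×10⁻¹² × 1.23×10⁻² / 3.61×10⁻⁴ = 2.40×10⁻⁹ F.
U = ½CV² = ½ × 2.40×10⁻⁹ × (984)² = 1.16×10⁻³ J.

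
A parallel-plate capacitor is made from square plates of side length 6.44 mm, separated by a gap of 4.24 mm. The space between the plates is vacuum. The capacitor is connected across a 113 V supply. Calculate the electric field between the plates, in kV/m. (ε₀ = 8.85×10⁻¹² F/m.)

26.7 kV/m

E = V/d = 113 / 4.24×10⁻³ = 2.67×10⁴ V/m.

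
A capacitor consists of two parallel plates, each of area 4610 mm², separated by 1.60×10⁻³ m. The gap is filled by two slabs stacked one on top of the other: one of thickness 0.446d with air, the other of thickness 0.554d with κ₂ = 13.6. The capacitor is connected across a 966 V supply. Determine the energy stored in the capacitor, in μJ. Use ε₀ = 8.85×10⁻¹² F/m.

A = 4610 mm² = 4.61×10⁻³ m².
Stacked slabs ⇒ two capacitors in series, each with the full plate area.
C₁ = κ₁ε₀A/d₁ = 1.00 × 8.85×10⁻¹² × 4.61×10⁻³ / 7.14×10⁻⁴ = 5.72×10⁻¹¹ F.
C₂ = κ₂ε₀A/d₂ = 13.6 × 8.85×10⁻¹² × 4.61×10⁻³ / 8.86×10⁻⁴ = 6.26×10⁻¹⁰ F.
C = (1/C₁ + 1/C₂)⁻¹ = 5.24×10⁻¹¹ F.
U = ½CV² = ½ × 5.24×10⁻¹¹ × (966)² = 2.44×10⁻⁵ J.

24.4 μJ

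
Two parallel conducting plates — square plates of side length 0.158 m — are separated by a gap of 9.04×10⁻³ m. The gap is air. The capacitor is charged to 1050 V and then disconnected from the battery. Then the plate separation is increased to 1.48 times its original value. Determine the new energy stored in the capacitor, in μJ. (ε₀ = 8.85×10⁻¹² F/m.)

U ≈ 19.9 μJ

A = (0.158 m)² = 2.50×10⁻² m².
Initially C₁ = ε₀A/d = 8.85×10⁻¹² × 2.50×10⁻² / 9.04×10⁻³ = 2.44×10⁻¹¹ F.
U₁ = 1.35×10⁻⁵ J.
Isolated ⇒ Q is held fixed. C₂ = 0.676 C₁ and U = Q²/(2C), so U₂/U₁ = C₁/C₂ = 1.48.
U₂ = 1.48 × 1.35×10⁻⁵ = 1.99×10⁻⁵ J.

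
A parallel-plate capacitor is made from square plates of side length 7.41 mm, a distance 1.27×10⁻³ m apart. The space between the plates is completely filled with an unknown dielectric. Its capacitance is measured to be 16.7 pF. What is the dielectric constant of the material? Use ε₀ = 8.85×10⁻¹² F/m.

A = (7.41 mm)² = 5.49×10⁻⁵ m².
κ = Cd/(ε₀A) = 1.67×10⁻¹¹ × 1.27×10⁻³ / (8.85×10⁻¹² × 5.49×10⁻⁵) = 43.6.

κ ≈ 43.6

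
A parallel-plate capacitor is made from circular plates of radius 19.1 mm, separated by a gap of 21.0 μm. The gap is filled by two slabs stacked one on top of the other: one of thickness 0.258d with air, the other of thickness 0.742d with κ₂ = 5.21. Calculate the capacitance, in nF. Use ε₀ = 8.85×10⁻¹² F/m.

A = π(19.1 mm)² = 1.15×10⁻³ m².
Stacked slabs ⇒ two capacitors in series, each with the full plate area.
C₁ = κ₁ε₀A/d₁ = 1.00 × 8.85×10⁻¹² × 1.15×10⁻³ / 5.42×10⁻⁶ = 1.87×10⁻⁹ F.
C₂ = κ₂ε₀A/d₂ = 5.21 × 8.85×10⁻¹² × 1.15×10⁻³ / 1.56×10⁻⁵ = 3.39×10⁻⁹ F.
C = (1/C₁ + 1/C₂)⁻¹ = 1.21×10⁻⁹ F.

1.21 nF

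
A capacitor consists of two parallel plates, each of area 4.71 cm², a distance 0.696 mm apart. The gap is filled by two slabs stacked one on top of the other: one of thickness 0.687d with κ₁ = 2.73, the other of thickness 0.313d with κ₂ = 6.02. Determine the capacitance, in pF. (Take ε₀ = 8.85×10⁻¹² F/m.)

C ≈ 19.7 pF

A = 4.71 cm² = 4.71×10⁻⁴ m².
Stacked slabs ⇒ two capacitors in series, each with the full plate area.
C₁ = κ₁ε₀A/d₁ = 2.73 × 8.85×10⁻¹² × 4.71×10⁻⁴ / 4.78×10⁻⁴ = 2.38×10⁻¹¹ F.
C₂ = κ₂ε₀A/d₂ = 6.02 × 8.85×10⁻¹² × 4.71×10⁻⁴ / 2.18×10⁻⁴ = 1.15×10⁻¹⁰ F.
C = (1/C₁ + 1/C₂)⁻¹ = 1.97×10⁻¹¹ F.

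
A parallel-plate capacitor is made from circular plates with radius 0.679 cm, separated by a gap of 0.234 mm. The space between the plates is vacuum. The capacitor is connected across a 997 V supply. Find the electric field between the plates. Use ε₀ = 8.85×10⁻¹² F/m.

E = V/d = 997 / 2.34×10⁻⁴ = 4.26×10⁶ V/m.

4.26 MV/m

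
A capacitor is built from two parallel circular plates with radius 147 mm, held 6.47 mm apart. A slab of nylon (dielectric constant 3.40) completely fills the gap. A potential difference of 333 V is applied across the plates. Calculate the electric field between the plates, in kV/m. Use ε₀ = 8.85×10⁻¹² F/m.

E ≈ 51.5 kV/m

E = V/d = 333 / 6.47×10⁻³ = 5.15×10⁴ V/m.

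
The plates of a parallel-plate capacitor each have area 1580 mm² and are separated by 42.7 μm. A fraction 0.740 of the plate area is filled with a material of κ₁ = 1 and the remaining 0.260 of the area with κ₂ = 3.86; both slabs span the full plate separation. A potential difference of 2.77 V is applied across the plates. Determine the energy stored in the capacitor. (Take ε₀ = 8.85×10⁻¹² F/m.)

2.19 nJ

A = 1580 mm² = 1.58×10⁻³ m².
Side-by-side slabs ⇒ two capacitors in parallel, each spanning the full gap.
C₁ = κ₁ε₀A₁/d = 1.00 × 8.85×10⁻¹² × 1.17×10⁻³ / 4.27×10⁻⁵ = 2.42×10⁻¹⁰ F.
C₂ = κ₂ε₀A₂/d = 3.86 × 8.85×10⁻¹² × 4.11×10⁻⁴ / 4.27×10⁻⁵ = 3.29×10⁻¹⁰ F.
C = C₁ + C₂ = 5.71×10⁻¹⁰ F.
U = ½CV² = ½ × 5.71×10⁻¹⁰ × (2.77)² = 2.19×10⁻⁹ J.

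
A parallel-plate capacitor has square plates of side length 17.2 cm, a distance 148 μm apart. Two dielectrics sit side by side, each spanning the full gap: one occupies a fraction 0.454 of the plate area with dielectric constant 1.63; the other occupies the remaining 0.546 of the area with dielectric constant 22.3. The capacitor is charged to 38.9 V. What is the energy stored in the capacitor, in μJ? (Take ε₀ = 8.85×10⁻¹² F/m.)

U ≈ 17.3 μJ

A = (17.2 cm)² = 2.96×10⁻² m².
Side-by-side slabs ⇒ two capacitors in parallel, each spanning the full gap.
C₁ = κ₁ε₀A₁/d = 1.63 × 8.85×10⁻¹² × 1.34×10⁻² / 1.48×10⁻⁴ = 1.31×10⁻⁹ F.
C₂ = κ₂ε₀A₂/d = 22.3 × 8.85×10⁻¹² × 1.62×10⁻² / 1.48×10⁻⁴ = 2.15×10⁻⁸ F.
C = C₁ + C₂ = 2.28×10⁻⁸ F.
U = ½CV² = ½ × 2.28×10⁻⁸ × (38.9)² = 1.73×10⁻⁵ J.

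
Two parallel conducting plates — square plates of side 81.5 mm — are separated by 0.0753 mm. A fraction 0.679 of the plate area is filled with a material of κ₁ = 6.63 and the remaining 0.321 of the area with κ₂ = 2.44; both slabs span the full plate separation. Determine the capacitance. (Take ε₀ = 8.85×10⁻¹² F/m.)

C ≈ 4.13 nF

A = (81.5 mm)² = 6.64×10⁻³ m².
Side-by-side slabs ⇒ two capacitors in parallel, each spanning the full gap.
C₁ = κ₁ε₀A₁/d = 6.63 × 8.85×10⁻¹² × 4.51×10⁻³ / 7.53×10⁻⁵ = 3.51×10⁻⁹ F.
C₂ = κ₂ε₀A₂/d = 2.44 × 8.85×10⁻¹² × 2.13×10⁻³ / 7.53×10⁻⁵ = 6.11×10⁻¹⁰ F.
C = C₁ + C₂ = 4.13×10⁻⁹ F.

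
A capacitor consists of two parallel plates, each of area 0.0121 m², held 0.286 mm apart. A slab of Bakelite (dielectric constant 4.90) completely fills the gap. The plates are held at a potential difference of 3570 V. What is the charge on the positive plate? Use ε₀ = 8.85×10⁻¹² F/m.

C = κε₀A/d = 4.90 × 8.85×10⁻¹² × 1.21×10⁻² / 2.86×10⁻⁴ = 1.83×10⁻⁹ F.
Q = CV = 1.83×10⁻⁹ × 3570 = 6.55×10⁻⁶ C.

Q ≈ 6.55 μC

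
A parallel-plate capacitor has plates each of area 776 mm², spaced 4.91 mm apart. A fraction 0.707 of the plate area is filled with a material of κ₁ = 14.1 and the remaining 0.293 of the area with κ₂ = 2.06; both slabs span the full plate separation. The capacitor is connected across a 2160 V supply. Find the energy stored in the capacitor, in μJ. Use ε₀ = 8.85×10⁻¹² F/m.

U ≈ 34.5 μJ

A = 776 mm² = 7.76×10⁻⁴ m².
Side-by-side slabs ⇒ two capacitors in parallel, each spanning the full gap.
C₁ = κ₁ε₀A₁/d = 14.1 × 8.85×10⁻¹² × 5.49×10⁻⁴ / 4.91×10⁻³ = 1.39×10⁻¹¹ F.
C₂ = κ₂ε₀A₂/d = 2.06 × 8.85×10⁻¹² × 2.27×10⁻⁴ / 4.91×10⁻³ = 8.44×10⁻¹³ F.
C = C₁ + C₂ = 1.48×10⁻¹¹ F.
U = ½CV² = ½ × 1.48×10⁻¹¹ × (2160)² = 3.45×10⁻⁵ J.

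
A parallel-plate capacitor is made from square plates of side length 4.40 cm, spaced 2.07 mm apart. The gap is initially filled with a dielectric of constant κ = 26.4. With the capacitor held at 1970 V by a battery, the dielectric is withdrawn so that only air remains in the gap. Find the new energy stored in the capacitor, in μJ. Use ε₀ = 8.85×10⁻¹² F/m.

16.1 μJ

A = (4.40 cm)² = 1.94×10⁻³ m².
Initially C₁ = κε₀A/d = 26.4 × 8.85×10⁻¹² × 1.94×10⁻³ / 2.07×10⁻³ = 2.19×10⁻¹⁰ F.
U₁ = 4.24×10⁻⁴ J.
Battery connected ⇒ V is held fixed. C₂ = 0.0379 C₁ and U = ½CV², so U₂/U₁ = C₂/C₁ = 0.0379.
U₂ = 0.0379 × 4.24×10⁻⁴ = 1.61×10⁻⁵ J.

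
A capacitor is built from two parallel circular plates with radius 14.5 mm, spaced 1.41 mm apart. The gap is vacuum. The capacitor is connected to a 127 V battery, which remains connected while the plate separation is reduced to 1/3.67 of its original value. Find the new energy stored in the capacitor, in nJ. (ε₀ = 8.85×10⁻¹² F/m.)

A = π(14.5 mm)² = 6.61×10⁻⁴ m².
Initially C₁ = ε₀A/d = 8.85×10⁻¹² × 6.61×10⁻⁴ / 1.41×10⁻³ = 4.15×10⁻¹² F.
U₁ = 3.34×10⁻⁸ J.
Battery connected ⇒ V is held fixed. C₂ = 3.67 C₁ and U = ½CV², so U₂/U₁ = C₂/C₁ = 3.67.
U₂ = 3.67 × 3.34×10⁻⁸ = 1.23×10⁻⁷ J.

U ≈ 123 nJ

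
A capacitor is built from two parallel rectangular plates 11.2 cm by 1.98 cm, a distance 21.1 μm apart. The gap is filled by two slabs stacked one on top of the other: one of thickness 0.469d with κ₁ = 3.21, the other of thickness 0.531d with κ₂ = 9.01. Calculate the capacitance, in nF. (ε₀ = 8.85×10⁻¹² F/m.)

4.54 nF

A = 11.2 × 1.98 cm² = 2.22×10⁻³ m².
Stacked slabs ⇒ two capacitors in series, each with the full plate area.
C₁ = κ₁ε₀A/d₁ = 3.21 × 8.85×10⁻¹² × 2.22×10⁻³ / 9.90×10⁻⁶ = 6.37×10⁻⁹ F.
C₂ = κ₂ε₀A/d₂ = 9.01 × 8.85×10⁻¹² × 2.22×10⁻³ / 1.12×10⁻⁵ = 1.58×10⁻⁸ F.
C = (1/C₁ + 1/C₂)⁻¹ = 4.54×10⁻⁹ F.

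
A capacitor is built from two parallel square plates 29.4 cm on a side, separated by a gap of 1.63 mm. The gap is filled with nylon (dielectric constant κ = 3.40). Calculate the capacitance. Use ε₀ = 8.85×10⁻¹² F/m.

A = (29.4 cm)² = 8.64×10⁻² m².
C = κε₀A/d = 3.40 × 8.85×10⁻¹² × 8.64×10⁻² / 1.63×10⁻³ = 1.60×10⁻⁹ F.

1.60 nF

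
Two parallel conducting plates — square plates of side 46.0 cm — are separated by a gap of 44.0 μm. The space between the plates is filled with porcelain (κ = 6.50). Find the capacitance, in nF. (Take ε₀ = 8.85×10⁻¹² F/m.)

A = (46.0 cm)² = 0.212 m².
C = κε₀A/d = 6.50 × 8.85×10⁻¹² × 0.212 / 4.40×10⁻⁵ = 2.77×10⁻⁷ F.

277 nF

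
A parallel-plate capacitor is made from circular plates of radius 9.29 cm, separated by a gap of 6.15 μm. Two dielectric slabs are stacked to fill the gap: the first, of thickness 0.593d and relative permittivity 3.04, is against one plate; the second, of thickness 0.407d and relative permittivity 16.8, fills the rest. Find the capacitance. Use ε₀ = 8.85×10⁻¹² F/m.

178 nF

A = π(9.29 cm)² = 2.71×10⁻² m².
Stacked slabs ⇒ two capacitors in series, each with the full plate area.
C₁ = κ₁ε₀A/d₁ = 3.04 × 8.85×10⁻¹² × 2.71×10⁻² / 3.65×10⁻⁶ = 2.00×10⁻⁷ F.
C₂ = κ₂ε₀A/d₂ = 16.8 × 8.85×10⁻¹² × 2.71×10⁻² / 2.50×10⁻⁶ = 1.61×10⁻⁶ F.
C = (1/C₁ + 1/C₂)⁻¹ = 1.78×10⁻⁷ F.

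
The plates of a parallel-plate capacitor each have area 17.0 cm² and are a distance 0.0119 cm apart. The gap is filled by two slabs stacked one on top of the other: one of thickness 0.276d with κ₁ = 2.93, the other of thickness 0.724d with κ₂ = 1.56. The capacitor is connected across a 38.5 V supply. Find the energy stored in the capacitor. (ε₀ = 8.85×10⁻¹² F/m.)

U ≈ 168 nJ

A = 17.0 cm² = 1.70×10⁻³ m².
Stacked slabs ⇒ two capacitors in series, each with the full plate area.
C₁ = κ₁ε₀A/d₁ = 2.93 × 8.85×10⁻¹² × 1.70×10⁻³ / 3.28×10⁻⁵ = 1.34×10⁻⁹ F.
C₂ = κ₂ε₀A/d₂ = 1.56 × 8.85×10⁻¹² × 1.70×10⁻³ / 8.62×10⁻⁵ = 2.72×10⁻¹⁰ F.
C = (1/C₁ + 1/C₂)⁻¹ = 2.26×10⁻¹⁰ F.
U = ½CV² = ½ × 2.26×10⁻¹⁰ × (38.5)² = 1.68×10⁻⁷ J.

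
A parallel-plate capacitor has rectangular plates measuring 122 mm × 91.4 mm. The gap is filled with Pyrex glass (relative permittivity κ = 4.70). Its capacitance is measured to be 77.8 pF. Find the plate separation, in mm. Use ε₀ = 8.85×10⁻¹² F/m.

A = 122 × 91.4 mm² = 1.12×10⁻² m².
d = κε₀A/C = 4.70 × 8.85×10⁻¹² × 1.12×10⁻² / 7.78×10⁻¹¹ = 5.96×10⁻³ m.

5.96 mm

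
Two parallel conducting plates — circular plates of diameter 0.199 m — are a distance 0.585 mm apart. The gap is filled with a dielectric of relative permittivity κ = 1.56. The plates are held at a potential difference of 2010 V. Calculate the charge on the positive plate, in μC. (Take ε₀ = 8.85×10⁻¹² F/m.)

A = π(0.199/2 m)² = 3.11×10⁻² m².
C = κε₀A/d = 1.56 × 8.85×10⁻¹² × 3.11×10⁻² / 5.85×10⁻⁴ = 7.34×10⁻¹⁰ F.
Q = CV = 7.34×10⁻¹⁰ × 2010 = 1.48×10⁻⁶ C.

Q ≈ 1.48 μC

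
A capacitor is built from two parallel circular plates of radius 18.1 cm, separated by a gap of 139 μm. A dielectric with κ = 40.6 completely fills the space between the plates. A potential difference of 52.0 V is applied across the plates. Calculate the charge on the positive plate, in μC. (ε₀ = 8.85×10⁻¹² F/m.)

A = π(18.1 cm)² = 0.103 m².
C = κε₀A/d = 40.6 × 8.85×10⁻¹² × 0.103 / 1.39×10⁻⁴ = 2.66×10⁻⁷ F.
Q = CV = 2.66×10⁻⁷ × 52.0 = 1.38×10⁻⁵ C.

Q ≈ 13.8 μC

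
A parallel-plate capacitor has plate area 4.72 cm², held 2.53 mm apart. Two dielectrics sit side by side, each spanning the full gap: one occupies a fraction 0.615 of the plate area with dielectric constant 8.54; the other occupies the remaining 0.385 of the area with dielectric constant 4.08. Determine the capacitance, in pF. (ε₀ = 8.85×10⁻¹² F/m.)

A = 4.72 cm² = 4.72×10⁻⁴ m².
Side-by-side slabs ⇒ two capacitors in parallel, each spanning the full gap.
C₁ = κ₁ε₀A₁/d = 8.54 × 8.85×10⁻¹² × 2.90×10⁻⁴ / 2.53×10⁻³ = 8.67×10⁻¹² F.
C₂ = κ₂ε₀A₂/d = 4.08 × 8.85×10⁻¹² × 1.82×10⁻⁴ / 2.53×10⁻³ = 2.59×10⁻¹² F.
C = C₁ + C₂ = 1.13×10⁻¹¹ F.

11.3 pF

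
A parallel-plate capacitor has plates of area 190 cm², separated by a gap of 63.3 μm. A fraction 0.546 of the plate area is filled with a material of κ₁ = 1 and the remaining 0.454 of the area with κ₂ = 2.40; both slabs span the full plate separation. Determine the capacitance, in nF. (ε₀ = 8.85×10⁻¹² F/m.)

C ≈ 4.34 nF

A = 190 cm² = 1.90×10⁻² m².
Side-by-side slabs ⇒ two capacitors in parallel, each spanning the full gap.
C₁ = κ₁ε₀A₁/d = 1.00 × 8.85×10⁻¹² × 1.04×10⁻² / 6.33×10⁻⁵ = 1.45×10⁻⁹ F.
C₂ = κ₂ε₀A₂/d = 2.40 × 8.85×10⁻¹² × 8.63×10⁻³ / 6.33×10⁻⁵ = 2.89×10⁻⁹ F.
C = C₁ + C₂ = 4.34×10⁻⁹ F.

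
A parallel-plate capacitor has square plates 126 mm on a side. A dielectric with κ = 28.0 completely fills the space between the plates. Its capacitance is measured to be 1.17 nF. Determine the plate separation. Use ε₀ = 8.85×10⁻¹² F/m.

A = (126 mm)² = 1.59×10⁻² m².
d = κε₀A/C = 28.0 × 8.85×10⁻¹² × 1.59×10⁻² / 1.17×10⁻⁹ = 3.36×10⁻³ m.

d ≈ 3.36 mm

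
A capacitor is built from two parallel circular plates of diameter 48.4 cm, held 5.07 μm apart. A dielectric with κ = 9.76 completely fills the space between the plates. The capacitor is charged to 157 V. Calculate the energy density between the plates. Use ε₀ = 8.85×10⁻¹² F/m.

4.14×10¹⁰ μJ/m³

E = V/d = 157 / 5.07×10⁻⁶ = 3.10×10⁷ V/m.
u = ½κε₀E² = ½ × 9.76 × 8.85×10⁻¹² × (3.10×10⁷)² = 4.14×10⁴ J/m³.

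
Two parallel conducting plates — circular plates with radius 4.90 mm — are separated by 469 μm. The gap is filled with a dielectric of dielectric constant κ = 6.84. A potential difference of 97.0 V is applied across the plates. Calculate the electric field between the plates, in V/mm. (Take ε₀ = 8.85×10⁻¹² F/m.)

E ≈ 207 V/mm

E = V/d = 97.0 / 4.69×10⁻⁴ = 2.07×10⁵ V/m.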